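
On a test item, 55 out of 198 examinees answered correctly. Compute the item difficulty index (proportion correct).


Item difficulty p = number correct / total examinees
p = 55 / 198
p = 0.2778

0.2778


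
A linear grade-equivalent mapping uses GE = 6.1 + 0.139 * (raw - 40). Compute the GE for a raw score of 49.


raw - median = 49 - 40 = 9
slope * diff = 0.139 * 9 = 1.251
GE = 6.1 + 1.251
GE = 7.351

7.351


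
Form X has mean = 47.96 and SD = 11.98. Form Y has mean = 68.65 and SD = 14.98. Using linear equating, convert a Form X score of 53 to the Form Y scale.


slope = SD_Y / SD_X = 14.98 / 11.98 ~ 1.2504
intercept = mean_Y - slope * mean_X = 68.65 - (14.98 / 11.98) * 47.96 ~ 8.68
Y = slope * X + intercept. To avoid rounding drift from the rounded slope/intercept, evaluate the equivalent form Y = mean_Y + SD_Y * (X - mean_X) / SD_X at full precision:
Y = 68.65 + 14.98 * (53 - 47.96) / 11.98
Y = 68.65 + 14.98 * 5.04 / 11.98
Y = 68.65 + 75.4992 / 11.98
Y = 68.65 + 6.3021
Y = 74.9521

74.9521


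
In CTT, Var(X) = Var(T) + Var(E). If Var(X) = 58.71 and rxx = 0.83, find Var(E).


var_true = rxx * var_obs = 0.83 * 58.71 = 48.7293
var_error = var_obs - var_true
var_error = 58.71 - 48.7293
var_error = 9.9807

9.9807


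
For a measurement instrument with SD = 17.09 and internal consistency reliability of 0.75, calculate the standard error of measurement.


SEM = SD * sqrt(1 - rxx)
SEM = 17.09 * sqrt(1 - 0.75)
SEM = 17.09 * sqrt(0.25) = 17.09 * 0.5
SEM = 8.545

8.545


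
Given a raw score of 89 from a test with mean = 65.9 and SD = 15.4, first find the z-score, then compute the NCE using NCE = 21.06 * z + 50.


z = (X - mean) / SD = (89 - 65.9) / 15.4
z = 23.1 / 15.4
z = 1.5
NCE = NCE = 21.06z + 50
Carry z at full precision (z = 23.1 / 15.4) into the conversion:
NCE = 21.06 * (23.1 / 15.4) + 50 = 486.486 / 15.4 + 50
NCE = 31.59 + 50
NCE = 81.59

81.59


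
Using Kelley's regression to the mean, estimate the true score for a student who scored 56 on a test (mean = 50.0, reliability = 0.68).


T_est = rxx * X + (1 - rxx) * mean
T_est = 0.68 * 56 + 0.32 * 50.0
T_est = 38.08 + 16.0
T_est = 54.08

54.08


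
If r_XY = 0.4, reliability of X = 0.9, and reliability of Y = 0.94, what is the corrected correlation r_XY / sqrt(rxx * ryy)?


r_corrected = rxy / sqrt(rxx * ryy)
= 0.4 / sqrt(0.9 * 0.94)
= 0.4 / sqrt(0.846)
= 0.4 / 0.919783
r_corrected = 0.4349

0.4349


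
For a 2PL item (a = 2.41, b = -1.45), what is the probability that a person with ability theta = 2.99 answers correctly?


a*(theta - b) = 2.41 * (2.99 - -1.45) = 10.7004
exp(-10.7004) = 0.0
P = 1 / (1 + 0.0)
P = 1.0

1.0


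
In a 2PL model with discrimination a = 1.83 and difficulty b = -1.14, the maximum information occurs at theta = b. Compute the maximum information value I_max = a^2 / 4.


For 2PL, max info at theta = b = -1.14
I_max = a^2 / 4 = 1.83^2 / 4
= 3.3489 / 4
I_max = 0.8372

0.8372


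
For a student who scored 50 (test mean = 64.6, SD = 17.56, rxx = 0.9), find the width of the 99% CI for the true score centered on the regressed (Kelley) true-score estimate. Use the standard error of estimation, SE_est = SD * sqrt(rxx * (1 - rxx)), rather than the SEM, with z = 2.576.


True score estimate = 0.9*50 + 0.1*64.6 = 51.46
SE_est = SD * sqrt(rxx * (1 - rxx)) = 17.56 * sqrt(0.9 * 0.1) = 17.56 * sqrt(0.09) = 5.268
CI = T_est +/- z * SE_est, so width = 2 * z * SE_est = 2 * 2.576 * 5.268
Width = 27.1407

27.1407


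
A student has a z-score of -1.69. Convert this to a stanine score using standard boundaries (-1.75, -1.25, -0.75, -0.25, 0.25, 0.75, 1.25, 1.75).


Stanine boundaries: [-1.75, -1.25, -0.75, -0.25, 0.25, 0.75, 1.25, 1.75]
z = -1.69
Check each boundary:
  z >= -1.75 -> could be stanine 2
  z < -1.25
  z < -0.75
  z < -0.25
  z < 0.25
  z < 0.75
  z < 1.25
  z < 1.75
Highest qualifying boundary gives stanine = 2

2


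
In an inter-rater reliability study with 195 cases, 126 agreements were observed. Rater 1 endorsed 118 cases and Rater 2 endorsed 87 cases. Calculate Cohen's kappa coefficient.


P_o = 126/195 = 0.646154
P_e = (118*87 + 77*108) / 38025 = 0.488679
kappa = (P_o - P_e) / (1 - P_e)
kappa = (0.646154 - 0.488679) / (1 - 0.488679)
kappa = 0.308

0.308


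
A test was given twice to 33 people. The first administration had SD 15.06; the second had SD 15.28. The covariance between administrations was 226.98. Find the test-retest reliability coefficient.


r = cov(X,Y) / (SD_X * SD_Y)
r = 226.98 / (15.06 * 15.28)
r = 226.98 / 230.1168
r = 0.9864

0.9864


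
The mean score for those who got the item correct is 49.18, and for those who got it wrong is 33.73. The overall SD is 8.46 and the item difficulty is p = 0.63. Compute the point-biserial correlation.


q = 1 - p = 0.37
rpb = ((M1 - M0) / SD) * sqrt(p * q)
rpb = ((49.18 - 33.73) / 8.46) * sqrt(0.63 * 0.37)
rpb = 0.8817

0.8817


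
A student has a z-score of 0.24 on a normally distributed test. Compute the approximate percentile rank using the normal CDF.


CDF(z) = 0.5 * (1 + erf(z/sqrt(2)))
erf(0.1697) = 0.1897
CDF = 0.5948
Percentile rank = 0.5948 * 100 = 59.48

59.48


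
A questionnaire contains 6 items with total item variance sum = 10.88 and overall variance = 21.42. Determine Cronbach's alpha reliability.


alpha = (k/(k-1)) * (1 - sum(si^2)/s_total^2)
= (6/5) * (1 - 10.88/21.42)
alpha = 0.5905

0.5905


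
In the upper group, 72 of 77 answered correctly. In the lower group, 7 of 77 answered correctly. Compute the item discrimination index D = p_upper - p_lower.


p_upper = 72/77 = 0.9351
p_lower = 7/77 = 0.0909
D = 0.9351 - 0.0909 = 0.8442

0.8442


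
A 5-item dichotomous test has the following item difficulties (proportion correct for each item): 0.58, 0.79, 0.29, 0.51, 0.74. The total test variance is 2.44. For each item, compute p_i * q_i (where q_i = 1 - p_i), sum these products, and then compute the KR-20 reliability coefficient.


For each item, compute p_i * q_i:
  Item 1: 0.58 * 0.42 = 0.2436
  Item 2: 0.79 * 0.21 = 0.1659
  Item 3: 0.29 * 0.71 = 0.2059
  Item 4: 0.51 * 0.49 = 0.2499
  Item 5: 0.74 * 0.26 = 0.1924
Sum(p_i * q_i) = 0.2436 + 0.1659 + 0.2059 + 0.2499 + 0.1924 = 1.0577
KR-20 = (k/(k-1)) * (1 - Sum(p_i*q_i) / Var_total)
= (5/4) * (1 - 1.0577/2.44)
= 1.25 * 0.5665
KR-20 = 0.7081

0.7081


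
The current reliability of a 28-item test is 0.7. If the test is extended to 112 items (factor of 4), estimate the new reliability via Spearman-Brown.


r_new = (n * rxx) / (1 + (n-1) * rxx)
r_new = (4 * 0.7) / (1 + 3 * 0.7)
r_new = 2.8 / 3.1
r_new = 0.9032

0.9032


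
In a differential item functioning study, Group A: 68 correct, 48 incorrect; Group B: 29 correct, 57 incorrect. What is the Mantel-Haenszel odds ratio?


Odds_A = 68/48 = 1.4167
Odds_B = 29/57 = 0.5088
OR = Odds_A / Odds_B = 1.4167 / 0.5088
Exactly, OR = (68 * 57) / (48 * 29) = 3876 / 1392
OR = 2.7845

2.7845


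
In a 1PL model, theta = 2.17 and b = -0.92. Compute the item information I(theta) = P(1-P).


P = 1/(1+exp(-(2.17--0.92))) = 0.9565
I = P*(1-P) = 0.9565 * 0.0435
I = 0.0416

0.0416


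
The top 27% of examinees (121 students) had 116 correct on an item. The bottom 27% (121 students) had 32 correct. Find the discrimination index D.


p_upper = 116/121 = 0.9587
p_lower = 32/121 = 0.2645
D = 0.9587 - 0.2645 = 0.6942

0.6942


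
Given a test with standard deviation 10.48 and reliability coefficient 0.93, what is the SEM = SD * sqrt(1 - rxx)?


SEM = SD * sqrt(1 - rxx)
SEM = 10.48 * sqrt(1 - 0.93)
SEM = 10.48 * sqrt(0.07) = 10.48 * 0.264575
SEM = 2.7727

2.7727


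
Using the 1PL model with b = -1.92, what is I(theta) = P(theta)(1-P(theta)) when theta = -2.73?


P = 1/(1+exp(-(-2.73--1.92))) = 0.3079
I = P*(1-P) = 0.3079 * 0.6921
I = 0.2131

0.2131


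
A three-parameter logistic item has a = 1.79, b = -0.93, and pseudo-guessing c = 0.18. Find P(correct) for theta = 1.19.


logit = 1.79*(1.19 - -0.93) = 3.7948
P* = 1/(1 + exp(-3.7948)) = 0.978
P = 0.18 + (1 - 0.18) * 0.978
P = 0.982

0.982


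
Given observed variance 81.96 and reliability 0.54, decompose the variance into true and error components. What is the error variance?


var_true = rxx * var_obs = 0.54 * 81.96 = 44.2584
var_error = var_obs - var_true
var_error = 81.96 - 44.2584
var_error = 37.7016

37.7016


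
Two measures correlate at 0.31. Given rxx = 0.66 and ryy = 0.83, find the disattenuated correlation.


r_corrected = rxy / sqrt(rxx * ryy)
= 0.31 / sqrt(0.66 * 0.83)
= 0.31 / sqrt(0.5478)
= 0.31 / 0.740135
r_corrected = 0.4188

0.4188


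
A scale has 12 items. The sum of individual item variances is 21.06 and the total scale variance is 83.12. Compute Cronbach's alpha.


alpha = (k/(k-1)) * (1 - sum(si^2)/s_total^2)
= (12/11) * (1 - 21.06/83.12)
alpha = 0.8145

0.8145


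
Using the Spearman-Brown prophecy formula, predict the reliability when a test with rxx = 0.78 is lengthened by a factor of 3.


r_new = (n * rxx) / (1 + (n-1) * rxx)
r_new = (3 * 0.78) / (1 + 2 * 0.78)
r_new = 2.34 / 2.56
r_new = 0.9141

0.9141


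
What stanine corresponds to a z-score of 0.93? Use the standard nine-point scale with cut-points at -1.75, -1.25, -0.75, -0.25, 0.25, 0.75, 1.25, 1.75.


Stanine boundaries: [-1.75, -1.25, -0.75, -0.25, 0.25, 0.75, 1.25, 1.75]
z = 0.93
Check each boundary:
  z >= -1.75 -> could be stanine 2
  z >= -1.25 -> could be stanine 3
  z >= -0.75 -> could be stanine 4
  z >= -0.25 -> could be stanine 5
  z >= 0.25 -> could be stanine 6
  z >= 0.75 -> could be stanine 7
  z < 1.25
  z < 1.75
Highest qualifying boundary gives stanine = 7

7


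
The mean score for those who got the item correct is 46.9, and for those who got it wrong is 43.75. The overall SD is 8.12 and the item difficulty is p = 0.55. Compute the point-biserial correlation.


q = 1 - p = 0.45
rpb = ((M1 - M0) / SD) * sqrt(p * q)
rpb = ((46.9 - 43.75) / 8.12) * sqrt(0.55 * 0.45)
rpb = 0.193

0.193


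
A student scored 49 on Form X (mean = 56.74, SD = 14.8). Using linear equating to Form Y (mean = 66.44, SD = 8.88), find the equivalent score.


slope = SD_Y / SD_X = 8.88 / 14.8 ~ 0.6
intercept = mean_Y - slope * mean_X = 66.44 - (8.88 / 14.8) * 56.74 ~ 32.396
Y = slope * X + intercept. To avoid rounding drift from the rounded slope/intercept, evaluate the equivalent form Y = mean_Y + SD_Y * (X - mean_X) / SD_X at full precision:
Y = 66.44 + 8.88 * (49 - 56.74) / 14.8
Y = 66.44 - 8.88 * 7.74 / 14.8
Y = 66.44 - 68.7312 / 14.8
Y = 66.44 - 4.644
Y = 61.796

61.796


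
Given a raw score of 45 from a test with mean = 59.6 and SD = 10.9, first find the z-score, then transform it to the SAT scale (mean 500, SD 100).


z = (X - mean) / SD = (45 - 59.6) / 10.9
z = -14.6 / 10.9
z = -1.3394
SAT-scale = SAT = 500 + 100z
Carry z at full precision (z = -14.6 / 10.9) into the conversion:
SAT-scale = 500 + 100 * (-14.6 / 10.9) = 500 + -1460 / 10.9
SAT-scale = 500 + -133.945
SAT-scale = 366.055

366.055


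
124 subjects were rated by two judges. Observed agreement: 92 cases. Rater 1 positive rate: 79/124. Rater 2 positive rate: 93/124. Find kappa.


P_o = 92/124 = 0.741935
P_e = (79*93 + 45*31) / 15376 = 0.568548
kappa = (P_o - P_e) / (1 - P_e)
kappa = (0.741935 - 0.568548) / (1 - 0.568548)
kappa = 0.4019

0.4019


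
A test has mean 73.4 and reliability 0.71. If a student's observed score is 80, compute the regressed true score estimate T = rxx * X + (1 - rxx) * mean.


T_est = rxx * X + (1 - rxx) * mean
T_est = 0.71 * 80 + 0.29 * 73.4
T_est = 56.8 + 21.286
T_est = 78.086

78.086


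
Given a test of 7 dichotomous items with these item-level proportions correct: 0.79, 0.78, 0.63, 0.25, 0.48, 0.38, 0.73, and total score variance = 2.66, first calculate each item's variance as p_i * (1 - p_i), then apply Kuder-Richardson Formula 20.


For each item, compute p_i * q_i:
  Item 1: 0.79 * 0.21 = 0.1659
  Item 2: 0.78 * 0.22 = 0.1716
  Item 3: 0.63 * 0.37 = 0.2331
  Item 4: 0.25 * 0.75 = 0.1875
  Item 5: 0.48 * 0.52 = 0.2496
  Item 6: 0.38 * 0.62 = 0.2356
  Item 7: 0.73 * 0.27 = 0.1971
Sum(p_i * q_i) = 0.1659 + 0.1716 + 0.2331 + 0.1875 + 0.2496 + 0.2356 + 0.1971 = 1.4404
KR-20 = (k/(k-1)) * (1 - Sum(p_i*q_i) / Var_total)
= (7/6) * (1 - 1.4404/2.66)
= 1.1667 * 0.4585
KR-20 = 0.5349

0.5349


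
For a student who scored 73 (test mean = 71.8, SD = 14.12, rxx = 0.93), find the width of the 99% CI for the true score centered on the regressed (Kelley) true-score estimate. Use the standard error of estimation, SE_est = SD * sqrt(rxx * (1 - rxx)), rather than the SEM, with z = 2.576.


True score estimate = 0.93*73 + 0.07*71.8 = 72.916
SE_est = SD * sqrt(rxx * (1 - rxx)) = 14.12 * sqrt(0.93 * 0.07) = 14.12 * sqrt(0.0651) = 3.602676
CI = T_est +/- z * SE_est, so width = 2 * z * SE_est = 2 * 2.576 * 3.602676
Width = 18.561

18.561


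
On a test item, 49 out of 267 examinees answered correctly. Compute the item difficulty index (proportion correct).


Item difficulty p = number correct / total examinees
p = 49 / 267
p = 0.1835

0.1835


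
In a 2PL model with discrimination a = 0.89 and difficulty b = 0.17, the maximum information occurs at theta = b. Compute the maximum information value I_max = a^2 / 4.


For 2PL, max info at theta = b = 0.17
I_max = a^2 / 4 = 0.89^2 / 4
= 0.7921 / 4
I_max = 0.198

0.198


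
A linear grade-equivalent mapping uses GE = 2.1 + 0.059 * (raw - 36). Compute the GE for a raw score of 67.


raw - median = 67 - 36 = 31
slope * diff = 0.059 * 31 = 1.829
GE = 2.1 + 1.829
GE = 3.929

3.929


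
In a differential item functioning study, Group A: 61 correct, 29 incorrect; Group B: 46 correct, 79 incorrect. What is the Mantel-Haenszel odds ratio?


Odds_A = 61/29 = 2.1034
Odds_B = 46/79 = 0.5823
OR = Odds_A / Odds_B = 2.1034 / 0.5823
Exactly, OR = (61 * 79) / (29 * 46) = 4819 / 1334
OR = 3.6124

3.6124


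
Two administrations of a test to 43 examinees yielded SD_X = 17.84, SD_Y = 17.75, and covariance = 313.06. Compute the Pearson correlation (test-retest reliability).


r = cov(X,Y) / (SD_X * SD_Y)
r = 313.06 / (17.84 * 17.75)
r = 313.06 / 316.66
r = 0.9886

0.9886


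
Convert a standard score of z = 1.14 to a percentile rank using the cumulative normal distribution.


CDF(z) = 0.5 * (1 + erf(z/sqrt(2)))
erf(0.8061) = 0.7457
CDF = 0.8729
Percentile rank = 0.8729 * 100 = 87.29

87.29


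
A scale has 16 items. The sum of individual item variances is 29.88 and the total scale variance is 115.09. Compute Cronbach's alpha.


alpha = (k/(k-1)) * (1 - sum(si^2)/s_total^2)
= (16/15) * (1 - 29.88/115.09)
alpha = 0.7897

0.7897


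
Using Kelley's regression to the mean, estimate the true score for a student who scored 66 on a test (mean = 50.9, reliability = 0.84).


T_est = rxx * X + (1 - rxx) * mean
T_est = 0.84 * 66 + 0.16 * 50.9
T_est = 55.44 + 8.144
T_est = 63.584

63.584


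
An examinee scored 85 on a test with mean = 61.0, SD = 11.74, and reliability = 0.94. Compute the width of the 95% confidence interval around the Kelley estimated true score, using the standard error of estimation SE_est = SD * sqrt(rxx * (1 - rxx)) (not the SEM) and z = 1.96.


True score estimate = 0.94*85 + 0.06*61.0 = 83.56
SE_est = SD * sqrt(rxx * (1 - rxx)) = 11.74 * sqrt(0.94 * 0.06) = 11.74 * sqrt(0.0564) = 2.788096
CI = T_est +/- z * SE_est, so width = 2 * z * SE_est = 2 * 1.96 * 2.788096
Width = 10.9293

10.9293


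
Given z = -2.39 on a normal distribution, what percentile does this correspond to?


CDF(z) = 0.5 * (1 + erf(z/sqrt(2)))
erf(-1.69) = -0.9832
CDF = 0.0084
Percentile rank = 0.0084 * 100 = 0.84

0.84


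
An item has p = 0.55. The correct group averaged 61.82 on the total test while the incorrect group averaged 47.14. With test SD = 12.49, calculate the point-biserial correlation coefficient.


q = 1 - p = 0.45
rpb = ((M1 - M0) / SD) * sqrt(p * q)
rpb = ((61.82 - 47.14) / 12.49) * sqrt(0.55 * 0.45)
rpb = 0.5847

0.5847


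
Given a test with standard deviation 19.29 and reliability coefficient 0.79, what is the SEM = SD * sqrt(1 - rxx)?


SEM = SD * sqrt(1 - rxx)
SEM = 19.29 * sqrt(1 - 0.79)
SEM = 19.29 * sqrt(0.21) = 19.29 * 0.458258
SEM = 8.8398

8.8398


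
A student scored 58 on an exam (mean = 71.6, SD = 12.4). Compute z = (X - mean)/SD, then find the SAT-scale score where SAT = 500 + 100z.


z = (X - mean) / SD = (58 - 71.6) / 12.4
z = -13.6 / 12.4
z = -1.0968
SAT-scale = SAT = 500 + 100z
Carry z at full precision (z = -13.6 / 12.4) into the conversion:
SAT-scale = 500 + 100 * (-13.6 / 12.4) = 500 + -1360 / 12.4
SAT-scale = 500 + -109.6774
SAT-scale = 390.3226

390.3226


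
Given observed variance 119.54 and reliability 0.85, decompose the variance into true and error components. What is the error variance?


var_true = rxx * var_obs = 0.85 * 119.54 = 101.609
var_error = var_obs - var_true
var_error = 119.54 - 101.609
var_error = 17.931

17.931


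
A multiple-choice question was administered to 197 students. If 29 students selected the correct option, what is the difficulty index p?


Item difficulty p = number correct / total examinees
p = 29 / 197
p = 0.1472

0.1472


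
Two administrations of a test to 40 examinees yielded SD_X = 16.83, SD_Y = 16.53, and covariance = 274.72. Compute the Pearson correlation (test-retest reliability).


r = cov(X,Y) / (SD_X * SD_Y)
r = 274.72 / (16.83 * 16.53)
r = 274.72 / 278.1999
r = 0.9875

0.9875


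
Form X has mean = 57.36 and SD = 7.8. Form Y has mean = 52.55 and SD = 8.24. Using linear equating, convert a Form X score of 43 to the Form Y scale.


slope = SD_Y / SD_X = 8.24 / 7.8 ~ 1.0564
intercept = mean_Y - slope * mean_X = 52.55 - (8.24 / 7.8) * 57.36 ~ -8.0457
Y = slope * X + intercept. To avoid rounding drift from the rounded slope/intercept, evaluate the equivalent form Y = mean_Y + SD_Y * (X - mean_X) / SD_X at full precision:
Y = 52.55 + 8.24 * (43 - 57.36) / 7.8
Y = 52.55 - 8.24 * 14.36 / 7.8
Y = 52.55 - 118.3264 / 7.8
Y = 52.55 - 15.1701
Y = 37.3799

37.3799


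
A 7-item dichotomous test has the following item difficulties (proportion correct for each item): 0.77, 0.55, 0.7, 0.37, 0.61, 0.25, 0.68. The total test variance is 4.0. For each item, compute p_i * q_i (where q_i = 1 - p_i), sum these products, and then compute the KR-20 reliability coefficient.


For each item, compute p_i * q_i:
  Item 1: 0.77 * 0.23 = 0.1771
  Item 2: 0.55 * 0.45 = 0.2475
  Item 3: 0.7 * 0.3 = 0.21
  Item 4: 0.37 * 0.63 = 0.2331
  Item 5: 0.61 * 0.39 = 0.2379
  Item 6: 0.25 * 0.75 = 0.1875
  Item 7: 0.68 * 0.32 = 0.2176
Sum(p_i * q_i) = 0.1771 + 0.2475 + 0.21 + 0.2331 + 0.2379 + 0.1875 + 0.2176 = 1.5107
KR-20 = (k/(k-1)) * (1 - Sum(p_i*q_i) / Var_total)
= (7/6) * (1 - 1.5107/4.0)
= 1.1667 * 0.6223
KR-20 = 0.726

0.726


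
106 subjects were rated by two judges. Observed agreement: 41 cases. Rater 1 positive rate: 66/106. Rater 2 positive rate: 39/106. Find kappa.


P_o = 41/106 = 0.386792
P_e = (66*39 + 40*67) / 11236 = 0.467604
kappa = (P_o - P_e) / (1 - P_e)
kappa = (0.386792 - 0.467604) / (1 - 0.467604)
kappa = -0.1518

-0.1518


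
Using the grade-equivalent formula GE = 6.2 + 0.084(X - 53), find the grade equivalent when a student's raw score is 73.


raw - median = 73 - 53 = 20
slope * diff = 0.084 * 20 = 1.68
GE = 6.2 + 1.68
GE = 7.88

7.88


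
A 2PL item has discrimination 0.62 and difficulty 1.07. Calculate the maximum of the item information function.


For 2PL, max info at theta = b = 1.07
I_max = a^2 / 4 = 0.62^2 / 4
= 0.3844 / 4
I_max = 0.0961

0.0961


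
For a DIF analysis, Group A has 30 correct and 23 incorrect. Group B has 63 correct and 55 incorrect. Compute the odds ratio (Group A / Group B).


Odds_A = 30/23 = 1.3043
Odds_B = 63/55 = 1.1455
OR = Odds_A / Odds_B = 1.3043 / 1.1455
Exactly, OR = (30 * 55) / (23 * 63) = 1650 / 1449
OR = 1.1387

1.1387


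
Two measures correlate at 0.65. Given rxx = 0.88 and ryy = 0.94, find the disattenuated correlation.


r_corrected = rxy / sqrt(rxx * ryy)
= 0.65 / sqrt(0.88 * 0.94)
= 0.65 / sqrt(0.8272)
= 0.65 / 0.909505
r_corrected = 0.7147

0.7147


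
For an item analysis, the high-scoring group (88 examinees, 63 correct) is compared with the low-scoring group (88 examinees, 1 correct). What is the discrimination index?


p_upper = 63/88 = 0.7159
p_lower = 1/88 = 0.0114
D = 0.7159 - 0.0114 = 0.7045

0.7045


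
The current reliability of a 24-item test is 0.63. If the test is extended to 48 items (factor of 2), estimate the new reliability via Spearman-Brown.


r_new = (n * rxx) / (1 + (n-1) * rxx)
r_new = (2 * 0.63) / (1 + 1 * 0.63)
r_new = 1.26 / 1.63
r_new = 0.773

0.773


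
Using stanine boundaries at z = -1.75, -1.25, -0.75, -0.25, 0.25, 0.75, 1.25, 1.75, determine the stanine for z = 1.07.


Stanine boundaries: [-1.75, -1.25, -0.75, -0.25, 0.25, 0.75, 1.25, 1.75]
z = 1.07
Check each boundary:
  z >= -1.75 -> could be stanine 2
  z >= -1.25 -> could be stanine 3
  z >= -0.75 -> could be stanine 4
  z >= -0.25 -> could be stanine 5
  z >= 0.25 -> could be stanine 6
  z >= 0.75 -> could be stanine 7
  z < 1.25
  z < 1.75
Highest qualifying boundary gives stanine = 7

7


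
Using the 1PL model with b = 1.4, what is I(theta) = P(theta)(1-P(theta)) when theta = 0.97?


P = 1/(1+exp(-(0.97-1.4))) = 0.3941
I = P*(1-P) = 0.3941 * 0.6059
I = 0.2388

0.2388


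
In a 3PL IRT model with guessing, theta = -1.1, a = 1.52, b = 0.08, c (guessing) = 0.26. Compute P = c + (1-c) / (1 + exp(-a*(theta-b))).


logit = 1.52*(-1.1 - 0.08) = -1.7936
P* = 1/(1 + exp(--1.7936)) = 0.1426
P = 0.26 + (1 - 0.26) * 0.1426
P = 0.3655

0.3655


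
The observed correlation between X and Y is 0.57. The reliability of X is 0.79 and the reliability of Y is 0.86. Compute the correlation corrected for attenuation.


r_corrected = rxy / sqrt(rxx * ryy)
= 0.57 / sqrt(0.79 * 0.86)
= 0.57 / sqrt(0.6794)
= 0.57 / 0.824257
r_corrected = 0.6915

0.6915


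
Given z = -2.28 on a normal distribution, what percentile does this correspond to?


CDF(z) = 0.5 * (1 + erf(z/sqrt(2)))
erf(-1.6122) = -0.9774
CDF = 0.0113
Percentile rank = 0.0113 * 100 = 1.13

1.13


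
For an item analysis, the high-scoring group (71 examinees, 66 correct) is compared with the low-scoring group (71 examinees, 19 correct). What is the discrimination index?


p_upper = 66/71 = 0.9296
p_lower = 19/71 = 0.2676
D = 0.9296 - 0.2676 = 0.662

0.662


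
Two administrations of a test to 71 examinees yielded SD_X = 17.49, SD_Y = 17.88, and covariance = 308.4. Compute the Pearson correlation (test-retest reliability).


r = cov(X,Y) / (SD_X * SD_Y)
r = 308.4 / (17.49 * 17.88)
r = 308.4 / 312.7212
r = 0.9862

0.9862


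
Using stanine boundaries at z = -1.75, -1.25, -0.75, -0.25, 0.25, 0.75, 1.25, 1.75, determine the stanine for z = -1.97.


Stanine boundaries: [-1.75, -1.25, -0.75, -0.25, 0.25, 0.75, 1.25, 1.75]
z = -1.97
Check each boundary:
  z < -1.75
  z < -1.25
  z < -0.75
  z < -0.25
  z < 0.25
  z < 0.75
  z < 1.25
  z < 1.75
Highest qualifying boundary gives stanine = 1

1


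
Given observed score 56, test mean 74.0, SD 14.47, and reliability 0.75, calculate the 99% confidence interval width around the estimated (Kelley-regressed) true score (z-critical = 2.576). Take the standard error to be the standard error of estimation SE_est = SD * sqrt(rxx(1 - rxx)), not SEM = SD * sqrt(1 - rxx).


True score estimate = 0.75*56 + 0.25*74.0 = 60.5
SE_est = SD * sqrt(rxx * (1 - rxx)) = 14.47 * sqrt(0.75 * 0.25) = 14.47 * sqrt(0.1875) = 6.265694
CI = T_est +/- z * SE_est, so width = 2 * z * SE_est = 2 * 2.576 * 6.265694
Width = 32.2809

32.2809


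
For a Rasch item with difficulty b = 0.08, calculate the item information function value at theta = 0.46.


P = 1/(1+exp(-(0.46-0.08))) = 0.5939
I = P*(1-P) = 0.5939 * 0.4061
I = 0.2412

0.2412


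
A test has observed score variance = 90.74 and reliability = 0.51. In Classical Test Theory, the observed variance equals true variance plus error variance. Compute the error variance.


var_true = rxx * var_obs = 0.51 * 90.74 = 46.2774
var_error = var_obs - var_true
var_error = 90.74 - 46.2774
var_error = 44.4626

44.4626


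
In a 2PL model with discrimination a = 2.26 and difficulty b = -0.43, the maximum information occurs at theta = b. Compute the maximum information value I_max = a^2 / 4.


For 2PL, max info at theta = b = -0.43
I_max = a^2 / 4 = 2.26^2 / 4
= 5.1076 / 4
I_max = 1.2769

1.2769


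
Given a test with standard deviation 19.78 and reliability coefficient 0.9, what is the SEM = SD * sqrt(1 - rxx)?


SEM = SD * sqrt(1 - rxx)
SEM = 19.78 * sqrt(1 - 0.9)
SEM = 19.78 * sqrt(0.1) = 19.78 * 0.316228
SEM = 6.255

6.255


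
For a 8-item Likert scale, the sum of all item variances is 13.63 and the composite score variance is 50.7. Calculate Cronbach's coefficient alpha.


alpha = (k/(k-1)) * (1 - sum(si^2)/s_total^2)
= (8/7) * (1 - 13.63/50.7)
alpha = 0.8356

0.8356


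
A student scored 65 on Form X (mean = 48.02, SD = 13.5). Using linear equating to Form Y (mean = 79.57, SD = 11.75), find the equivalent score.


slope = SD_Y / SD_X = 11.75 / 13.5 ~ 0.8704
intercept = mean_Y - slope * mean_X = 79.57 - (11.75 / 13.5) * 48.02 ~ 37.7748
Y = slope * X + intercept. To avoid rounding drift from the rounded slope/intercept, evaluate the equivalent form Y = mean_Y + SD_Y * (X - mean_X) / SD_X at full precision:
Y = 79.57 + 11.75 * (65 - 48.02) / 13.5
Y = 79.57 + 11.75 * 16.98 / 13.5
Y = 79.57 + 199.515 / 13.5
Y = 79.57 + 14.7789
Y = 94.3489

94.3489


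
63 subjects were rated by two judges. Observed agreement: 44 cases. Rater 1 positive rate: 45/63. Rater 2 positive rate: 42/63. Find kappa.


P_o = 44/63 = 0.698413
P_e = (45*42 + 18*21) / 3969 = 0.571429
kappa = (P_o - P_e) / (1 - P_e)
kappa = (0.698413 - 0.571429) / (1 - 0.571429)
kappa = 0.2963

0.2963


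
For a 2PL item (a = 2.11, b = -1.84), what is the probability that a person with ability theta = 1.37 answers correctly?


a*(theta - b) = 2.11 * (1.37 - -1.84) = 6.7731
exp(-6.7731) = 0.0011
P = 1 / (1 + 0.0011)
P = 0.9989

0.9989


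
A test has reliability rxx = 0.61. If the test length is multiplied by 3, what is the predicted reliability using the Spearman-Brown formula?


r_new = (n * rxx) / (1 + (n-1) * rxx)
r_new = (3 * 0.61) / (1 + 2 * 0.61)
r_new = 1.83 / 2.22
r_new = 0.8243

0.8243


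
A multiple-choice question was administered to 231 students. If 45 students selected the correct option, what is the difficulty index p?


Item difficulty p = number correct / total examinees
p = 45 / 231
p = 0.1948

0.1948


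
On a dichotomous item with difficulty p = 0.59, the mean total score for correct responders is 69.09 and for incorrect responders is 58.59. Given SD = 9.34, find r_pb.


q = 1 - p = 0.41
rpb = ((M1 - M0) / SD) * sqrt(p * q)
rpb = ((69.09 - 58.59) / 9.34) * sqrt(0.59 * 0.41)
rpb = 0.5529

0.5529


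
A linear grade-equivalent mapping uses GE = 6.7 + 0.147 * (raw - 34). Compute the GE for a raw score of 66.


raw - median = 66 - 34 = 32
slope * diff = 0.147 * 32 = 4.704
GE = 6.7 + 4.704
GE = 11.404

11.404


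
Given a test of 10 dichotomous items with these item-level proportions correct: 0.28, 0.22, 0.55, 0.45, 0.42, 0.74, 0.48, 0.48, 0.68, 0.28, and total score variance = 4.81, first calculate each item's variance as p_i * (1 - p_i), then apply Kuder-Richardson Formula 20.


For each item, compute p_i * q_i:
  Item 1: 0.28 * 0.72 = 0.2016
  Item 2: 0.22 * 0.78 = 0.1716
  Item 3: 0.55 * 0.45 = 0.2475
  Item 4: 0.45 * 0.55 = 0.2475
  Item 5: 0.42 * 0.58 = 0.2436
  Item 6: 0.74 * 0.26 = 0.1924
  Item 7: 0.48 * 0.52 = 0.2496
  Item 8: 0.48 * 0.52 = 0.2496
  Item 9: 0.68 * 0.32 = 0.2176
  Item 10: 0.28 * 0.72 = 0.2016
Sum(p_i * q_i) = 0.2016 + 0.1716 + 0.2475 + 0.2475 + 0.2436 + 0.1924 + 0.2496 + 0.2496 + 0.2176 + 0.2016 = 2.2226
KR-20 = (k/(k-1)) * (1 - Sum(p_i*q_i) / Var_total)
= (10/9) * (1 - 2.2226/4.81)
= 1.1111 * 0.5379
KR-20 = 0.5977

0.5977


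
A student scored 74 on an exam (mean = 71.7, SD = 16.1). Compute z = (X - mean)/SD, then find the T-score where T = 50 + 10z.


z = (X - mean) / SD = (74 - 71.7) / 16.1
z = 2.3 / 16.1
z = 0.1429
T-score = T = 50 + 10z
Carry z at full precision (z = 2.3 / 16.1) into the conversion:
T-score = 50 + 10 * (2.3 / 16.1) = 50 + 23 / 16.1
T-score = 50 + 1.4286
T-score = 51.4286

51.4286


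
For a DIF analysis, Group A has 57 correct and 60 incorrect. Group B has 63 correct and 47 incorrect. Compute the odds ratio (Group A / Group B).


Odds_A = 57/60 = 0.95
Odds_B = 63/47 = 1.3404
OR = Odds_A / Odds_B = 0.95 / 1.3404
Exactly, OR = (57 * 47) / (60 * 63) = 2679 / 3780
OR = 0.7087

0.7087


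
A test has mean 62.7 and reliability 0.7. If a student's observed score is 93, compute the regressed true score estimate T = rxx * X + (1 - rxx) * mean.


T_est = rxx * X + (1 - rxx) * mean
T_est = 0.7 * 93 + 0.3 * 62.7
T_est = 65.1 + 18.81
T_est = 83.91

83.91


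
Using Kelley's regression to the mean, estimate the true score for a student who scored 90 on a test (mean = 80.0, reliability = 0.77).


T_est = rxx * X + (1 - rxx) * mean
T_est = 0.77 * 90 + 0.23 * 80.0
T_est = 69.3 + 18.4
T_est = 87.7

87.7


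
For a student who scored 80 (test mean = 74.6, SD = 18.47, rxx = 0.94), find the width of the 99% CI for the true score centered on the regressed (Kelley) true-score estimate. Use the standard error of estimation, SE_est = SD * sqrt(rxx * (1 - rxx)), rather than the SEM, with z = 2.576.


True score estimate = 0.94*80 + 0.06*74.6 = 79.676
SE_est = SD * sqrt(rxx * (1 - rxx)) = 18.47 * sqrt(0.94 * 0.06) = 18.47 * sqrt(0.0564) = 4.386382
CI = T_est +/- z * SE_est, so width = 2 * z * SE_est = 2 * 2.576 * 4.386382
Width = 22.5986

22.5986


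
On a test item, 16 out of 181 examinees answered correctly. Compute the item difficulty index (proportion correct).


Item difficulty p = number correct / total examinees
p = 16 / 181
p = 0.0884

0.0884


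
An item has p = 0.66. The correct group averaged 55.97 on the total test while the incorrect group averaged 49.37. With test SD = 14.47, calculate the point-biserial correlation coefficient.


q = 1 - p = 0.34
rpb = ((M1 - M0) / SD) * sqrt(p * q)
rpb = ((55.97 - 49.37) / 14.47) * sqrt(0.66 * 0.34)
rpb = 0.2161

0.2161


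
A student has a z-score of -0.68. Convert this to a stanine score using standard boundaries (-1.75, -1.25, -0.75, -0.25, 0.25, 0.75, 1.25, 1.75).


Stanine boundaries: [-1.75, -1.25, -0.75, -0.25, 0.25, 0.75, 1.25, 1.75]
z = -0.68
Check each boundary:
  z >= -1.75 -> could be stanine 2
  z >= -1.25 -> could be stanine 3
  z >= -0.75 -> could be stanine 4
  z < -0.25
  z < 0.25
  z < 0.75
  z < 1.25
  z < 1.75
Highest qualifying boundary gives stanine = 4

4


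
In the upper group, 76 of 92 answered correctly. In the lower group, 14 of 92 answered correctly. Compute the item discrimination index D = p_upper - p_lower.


p_upper = 76/92 = 0.8261
p_lower = 14/92 = 0.1522
D = 0.8261 - 0.1522 = 0.6739

0.6739


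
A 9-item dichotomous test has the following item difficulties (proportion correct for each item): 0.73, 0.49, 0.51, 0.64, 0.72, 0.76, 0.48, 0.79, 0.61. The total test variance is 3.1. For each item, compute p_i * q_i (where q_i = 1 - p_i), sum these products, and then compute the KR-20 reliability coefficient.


For each item, compute p_i * q_i:
  Item 1: 0.73 * 0.27 = 0.1971
  Item 2: 0.49 * 0.51 = 0.2499
  Item 3: 0.51 * 0.49 = 0.2499
  Item 4: 0.64 * 0.36 = 0.2304
  Item 5: 0.72 * 0.28 = 0.2016
  Item 6: 0.76 * 0.24 = 0.1824
  Item 7: 0.48 * 0.52 = 0.2496
  Item 8: 0.79 * 0.21 = 0.1659
  Item 9: 0.61 * 0.39 = 0.2379
Sum(p_i * q_i) = 0.1971 + 0.2499 + 0.2499 + 0.2304 + 0.2016 + 0.1824 + 0.2496 + 0.1659 + 0.2379 = 1.9647
KR-20 = (k/(k-1)) * (1 - Sum(p_i*q_i) / Var_total)
= (9/8) * (1 - 1.9647/3.1)
= 1.125 * 0.3662
KR-20 = 0.412

0.412


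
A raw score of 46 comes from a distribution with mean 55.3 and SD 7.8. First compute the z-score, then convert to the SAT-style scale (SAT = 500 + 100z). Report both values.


z = (X - mean) / SD = (46 - 55.3) / 7.8
z = -9.3 / 7.8
z = -1.1923
SAT-scale = SAT = 500 + 100z
Carry z at full precision (z = -9.3 / 7.8) into the conversion:
SAT-scale = 500 + 100 * (-9.3 / 7.8) = 500 + -930 / 7.8
SAT-scale = 500 + -119.2308
SAT-scale = 380.7692

380.7692


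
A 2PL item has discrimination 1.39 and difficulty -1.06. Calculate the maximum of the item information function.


For 2PL, max info at theta = b = -1.06
I_max = a^2 / 4 = 1.39^2 / 4
= 1.9321 / 4
I_max = 0.483

0.483


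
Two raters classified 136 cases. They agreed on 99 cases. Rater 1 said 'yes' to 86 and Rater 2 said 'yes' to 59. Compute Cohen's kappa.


P_o = 99/136 = 0.727941
P_e = (86*59 + 50*77) / 18496 = 0.482483
kappa = (P_o - P_e) / (1 - P_e)
kappa = (0.727941 - 0.482483) / (1 - 0.482483)
kappa = 0.4743

0.4743


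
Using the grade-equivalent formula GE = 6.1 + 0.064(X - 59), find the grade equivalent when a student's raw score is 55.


raw - median = 55 - 59 = -4
slope * diff = 0.064 * -4 = -0.256
GE = 6.1 + -0.256
GE = 5.844

5.844


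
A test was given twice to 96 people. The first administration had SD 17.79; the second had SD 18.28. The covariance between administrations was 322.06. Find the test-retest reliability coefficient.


r = cov(X,Y) / (SD_X * SD_Y)
r = 322.06 / (17.79 * 18.28)
r = 322.06 / 325.2012
r = 0.9903

0.9903


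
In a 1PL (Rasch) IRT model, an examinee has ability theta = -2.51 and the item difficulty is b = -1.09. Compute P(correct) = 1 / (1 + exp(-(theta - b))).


theta - b = -2.51 - -1.09 = -1.42
exp(-(theta - b)) = exp(1.42) = 4.1371
P = 1 / (1 + 4.1371)
P = 0.1947

0.1947


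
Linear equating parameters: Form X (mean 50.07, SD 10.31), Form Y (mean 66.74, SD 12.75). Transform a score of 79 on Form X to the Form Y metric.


slope = SD_Y / SD_X = 12.75 / 10.31 ~ 1.2367
intercept = mean_Y - slope * mean_X = 66.74 - (12.75 / 10.31) * 50.07 ~ 4.8203
Y = slope * X + intercept. To avoid rounding drift from the rounded slope/intercept, evaluate the equivalent form Y = mean_Y + SD_Y * (X - mean_X) / SD_X at full precision:
Y = 66.74 + 12.75 * (79 - 50.07) / 10.31
Y = 66.74 + 12.75 * 28.93 / 10.31
Y = 66.74 + 368.8575 / 10.31
Y = 66.74 + 35.7767
Y = 102.5167

102.5167


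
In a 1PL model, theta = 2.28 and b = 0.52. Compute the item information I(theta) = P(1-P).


P = 1/(1+exp(-(2.28-0.52))) = 0.8532
I = P*(1-P) = 0.8532 * 0.1468
I = 0.1252

0.1252


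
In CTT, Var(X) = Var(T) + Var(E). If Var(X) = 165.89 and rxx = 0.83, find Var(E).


var_true = rxx * var_obs = 0.83 * 165.89 = 137.6887
var_error = var_obs - var_true
var_error = 165.89 - 137.6887
var_error = 28.2013

28.2013


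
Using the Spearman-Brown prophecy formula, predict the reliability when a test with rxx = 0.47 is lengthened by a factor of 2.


r_new = (n * rxx) / (1 + (n-1) * rxx)
r_new = (2 * 0.47) / (1 + 1 * 0.47)
r_new = 0.94 / 1.47
r_new = 0.6395

0.6395


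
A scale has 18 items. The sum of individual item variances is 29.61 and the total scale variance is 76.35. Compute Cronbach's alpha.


alpha = (k/(k-1)) * (1 - sum(si^2)/s_total^2)
= (18/17) * (1 - 29.61/76.35)
alpha = 0.6482

0.6482


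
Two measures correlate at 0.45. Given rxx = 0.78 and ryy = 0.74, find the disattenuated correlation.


r_corrected = rxy / sqrt(rxx * ryy)
= 0.45 / sqrt(0.78 * 0.74)
= 0.45 / sqrt(0.5772)
= 0.45 / 0.759737
r_corrected = 0.5923

0.5923


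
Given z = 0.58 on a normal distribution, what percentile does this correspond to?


CDF(z) = 0.5 * (1 + erf(z/sqrt(2)))
erf(0.4101) = 0.4381
CDF = 0.719
Percentile rank = 0.719 * 100 = 71.9

71.9


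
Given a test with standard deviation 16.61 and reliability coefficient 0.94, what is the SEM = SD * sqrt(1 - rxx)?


SEM = SD * sqrt(1 - rxx)
SEM = 16.61 * sqrt(1 - 0.94)
SEM = 16.61 * sqrt(0.06) = 16.61 * 0.244949
SEM = 4.0686

4.0686


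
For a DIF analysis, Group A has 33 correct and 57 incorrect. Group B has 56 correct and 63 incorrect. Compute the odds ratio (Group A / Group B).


Odds_A = 33/57 = 0.5789
Odds_B = 56/63 = 0.8889
OR = Odds_A / Odds_B = 0.5789 / 0.8889
Exactly, OR = (33 * 63) / (57 * 56) = 2079 / 3192
OR = 0.6513

0.6513


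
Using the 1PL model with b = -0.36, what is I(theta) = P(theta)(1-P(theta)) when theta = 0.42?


P = 1/(1+exp(-(0.42--0.36))) = 0.6857
I = P*(1-P) = 0.6857 * 0.3143
I = 0.2155

0.2155


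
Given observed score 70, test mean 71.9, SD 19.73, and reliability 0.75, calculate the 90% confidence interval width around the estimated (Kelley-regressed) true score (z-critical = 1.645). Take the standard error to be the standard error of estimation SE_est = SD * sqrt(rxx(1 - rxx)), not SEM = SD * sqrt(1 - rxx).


True score estimate = 0.75*70 + 0.25*71.9 = 70.475
SE_est = SD * sqrt(rxx * (1 - rxx)) = 19.73 * sqrt(0.75 * 0.25) = 19.73 * sqrt(0.1875) = 8.543341
CI = T_est +/- z * SE_est, so width = 2 * z * SE_est = 2 * 1.645 * 8.543341
Width = 28.1076

28.1076


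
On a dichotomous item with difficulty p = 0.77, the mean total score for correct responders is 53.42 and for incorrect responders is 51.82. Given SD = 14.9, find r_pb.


q = 1 - p = 0.23
rpb = ((M1 - M0) / SD) * sqrt(p * q)
rpb = ((53.42 - 51.82) / 14.9) * sqrt(0.77 * 0.23)
rpb = 0.0452

0.0452


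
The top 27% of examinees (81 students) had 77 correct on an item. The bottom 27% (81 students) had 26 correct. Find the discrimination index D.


p_upper = 77/81 = 0.9506
p_lower = 26/81 = 0.321
D = 0.9506 - 0.321 = 0.6296

0.6296


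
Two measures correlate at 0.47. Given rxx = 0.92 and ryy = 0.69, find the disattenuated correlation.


r_corrected = rxy / sqrt(rxx * ryy)
= 0.47 / sqrt(0.92 * 0.69)
= 0.47 / sqrt(0.6348)
= 0.47 / 0.796743
r_corrected = 0.5899

0.5899


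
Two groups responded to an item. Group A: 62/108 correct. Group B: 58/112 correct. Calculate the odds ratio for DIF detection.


Odds_A = 62/46 = 1.3478
Odds_B = 58/54 = 1.0741
OR = Odds_A / Odds_B = 1.3478 / 1.0741
Exactly, OR = (62 * 54) / (46 * 58) = 3348 / 2668
OR = 1.2549

1.2549


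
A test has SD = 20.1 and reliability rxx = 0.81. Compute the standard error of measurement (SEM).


SEM = SD * sqrt(1 - rxx)
SEM = 20.1 * sqrt(1 - 0.81)
SEM = 20.1 * sqrt(0.19) = 20.1 * 0.43589
SEM = 8.7614

8.7614


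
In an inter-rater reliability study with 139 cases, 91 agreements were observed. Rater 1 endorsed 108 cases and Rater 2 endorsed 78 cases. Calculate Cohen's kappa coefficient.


P_o = 91/139 = 0.654676
P_e = (108*78 + 31*61) / 19321 = 0.533875
kappa = (P_o - P_e) / (1 - P_e)
kappa = (0.654676 - 0.533875) / (1 - 0.533875)
kappa = 0.2592

0.2592


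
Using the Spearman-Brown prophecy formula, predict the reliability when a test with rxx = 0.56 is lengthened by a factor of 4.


r_new = (n * rxx) / (1 + (n-1) * rxx)
r_new = (4 * 0.56) / (1 + 3 * 0.56)
r_new = 2.24 / 2.68
r_new = 0.8358

0.8358


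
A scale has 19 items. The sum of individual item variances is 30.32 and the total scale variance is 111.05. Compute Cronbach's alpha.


alpha = (k/(k-1)) * (1 - sum(si^2)/s_total^2)
= (19/18) * (1 - 30.32/111.05)
alpha = 0.7674

0.7674


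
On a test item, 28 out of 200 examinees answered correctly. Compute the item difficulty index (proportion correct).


Item difficulty p = number correct / total examinees
p = 28 / 200
p = 0.14

0.14


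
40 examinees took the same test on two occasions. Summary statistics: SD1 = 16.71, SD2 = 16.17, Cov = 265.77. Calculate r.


r = cov(X,Y) / (SD_X * SD_Y)
r = 265.77 / (16.71 * 16.17)
r = 265.77 / 270.2007
r = 0.9836

0.9836


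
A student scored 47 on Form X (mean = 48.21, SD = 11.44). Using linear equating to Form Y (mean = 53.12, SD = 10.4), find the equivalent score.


slope = SD_Y / SD_X = 10.4 / 11.44 ~ 0.9091
intercept = mean_Y - slope * mean_X = 53.12 - (10.4 / 11.44) * 48.21 ~ 9.2927
Y = slope * X + intercept. To avoid rounding drift from the rounded slope/intercept, evaluate the equivalent form Y = mean_Y + SD_Y * (X - mean_X) / SD_X at full precision:
Y = 53.12 + 10.4 * (47 - 48.21) / 11.44
Y = 53.12 - 10.4 * 1.21 / 11.44
Y = 53.12 - 12.584 / 11.44
Y = 53.12 - 1.1
Y = 52.02

52.02
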